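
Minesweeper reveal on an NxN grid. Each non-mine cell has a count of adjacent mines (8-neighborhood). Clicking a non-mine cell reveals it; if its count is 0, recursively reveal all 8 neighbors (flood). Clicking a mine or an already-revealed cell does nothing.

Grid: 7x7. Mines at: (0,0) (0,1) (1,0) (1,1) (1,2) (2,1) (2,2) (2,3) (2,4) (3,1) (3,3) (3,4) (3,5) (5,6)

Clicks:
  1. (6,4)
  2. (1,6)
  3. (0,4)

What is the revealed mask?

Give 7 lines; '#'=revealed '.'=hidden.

Answer: ...####
...####
.....##
.......
######.
######.
######.

Derivation:
Click 1 (6,4) count=0: revealed 18 new [(4,0) (4,1) (4,2) (4,3) (4,4) (4,5) (5,0) (5,1) (5,2) (5,3) (5,4) (5,5) (6,0) (6,1) (6,2) (6,3) (6,4) (6,5)] -> total=18
Click 2 (1,6) count=0: revealed 10 new [(0,3) (0,4) (0,5) (0,6) (1,3) (1,4) (1,5) (1,6) (2,5) (2,6)] -> total=28
Click 3 (0,4) count=0: revealed 0 new [(none)] -> total=28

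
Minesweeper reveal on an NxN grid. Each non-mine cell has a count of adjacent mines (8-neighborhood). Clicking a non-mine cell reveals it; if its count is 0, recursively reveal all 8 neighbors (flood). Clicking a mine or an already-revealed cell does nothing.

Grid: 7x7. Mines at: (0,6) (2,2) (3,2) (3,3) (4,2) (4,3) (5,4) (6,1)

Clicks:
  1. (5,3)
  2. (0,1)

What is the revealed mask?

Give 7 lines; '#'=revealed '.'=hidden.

Answer: ######.
#######
##.####
##..###
##..###
##.#.##
.....##

Derivation:
Click 1 (5,3) count=3: revealed 1 new [(5,3)] -> total=1
Click 2 (0,1) count=0: revealed 35 new [(0,0) (0,1) (0,2) (0,3) (0,4) (0,5) (1,0) (1,1) (1,2) (1,3) (1,4) (1,5) (1,6) (2,0) (2,1) (2,3) (2,4) (2,5) (2,6) (3,0) (3,1) (3,4) (3,5) (3,6) (4,0) (4,1) (4,4) (4,5) (4,6) (5,0) (5,1) (5,5) (5,6) (6,5) (6,6)] -> total=36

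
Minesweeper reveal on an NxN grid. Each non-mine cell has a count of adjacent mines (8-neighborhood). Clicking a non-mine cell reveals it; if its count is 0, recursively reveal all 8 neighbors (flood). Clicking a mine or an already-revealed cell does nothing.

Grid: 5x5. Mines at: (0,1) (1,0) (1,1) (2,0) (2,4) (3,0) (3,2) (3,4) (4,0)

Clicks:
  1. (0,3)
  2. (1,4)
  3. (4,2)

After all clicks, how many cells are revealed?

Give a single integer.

Answer: 7

Derivation:
Click 1 (0,3) count=0: revealed 6 new [(0,2) (0,3) (0,4) (1,2) (1,3) (1,4)] -> total=6
Click 2 (1,4) count=1: revealed 0 new [(none)] -> total=6
Click 3 (4,2) count=1: revealed 1 new [(4,2)] -> total=7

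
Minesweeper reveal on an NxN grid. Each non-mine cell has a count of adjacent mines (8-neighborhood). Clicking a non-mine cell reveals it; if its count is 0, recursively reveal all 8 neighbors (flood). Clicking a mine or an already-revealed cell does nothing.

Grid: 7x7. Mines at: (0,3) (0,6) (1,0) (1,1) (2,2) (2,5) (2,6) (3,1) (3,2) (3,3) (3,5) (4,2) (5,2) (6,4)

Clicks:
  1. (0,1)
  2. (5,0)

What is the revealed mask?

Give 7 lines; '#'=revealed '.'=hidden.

Answer: .#.....
.......
.......
.......
##.....
##.....
##.....

Derivation:
Click 1 (0,1) count=2: revealed 1 new [(0,1)] -> total=1
Click 2 (5,0) count=0: revealed 6 new [(4,0) (4,1) (5,0) (5,1) (6,0) (6,1)] -> total=7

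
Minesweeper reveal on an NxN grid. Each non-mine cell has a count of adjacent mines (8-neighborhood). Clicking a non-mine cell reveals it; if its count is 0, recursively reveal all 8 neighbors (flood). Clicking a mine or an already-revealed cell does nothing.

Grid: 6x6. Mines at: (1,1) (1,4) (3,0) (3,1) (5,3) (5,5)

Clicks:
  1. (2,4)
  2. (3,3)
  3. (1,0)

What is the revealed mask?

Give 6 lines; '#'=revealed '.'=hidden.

Click 1 (2,4) count=1: revealed 1 new [(2,4)] -> total=1
Click 2 (3,3) count=0: revealed 11 new [(2,2) (2,3) (2,5) (3,2) (3,3) (3,4) (3,5) (4,2) (4,3) (4,4) (4,5)] -> total=12
Click 3 (1,0) count=1: revealed 1 new [(1,0)] -> total=13

Answer: ......
#.....
..####
..####
..####
......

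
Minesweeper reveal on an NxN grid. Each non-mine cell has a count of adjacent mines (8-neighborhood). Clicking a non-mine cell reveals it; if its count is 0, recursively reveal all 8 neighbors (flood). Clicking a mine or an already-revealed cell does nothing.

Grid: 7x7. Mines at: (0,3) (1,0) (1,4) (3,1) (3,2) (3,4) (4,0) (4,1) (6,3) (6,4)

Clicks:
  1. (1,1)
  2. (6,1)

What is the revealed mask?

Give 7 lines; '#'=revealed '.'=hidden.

Click 1 (1,1) count=1: revealed 1 new [(1,1)] -> total=1
Click 2 (6,1) count=0: revealed 6 new [(5,0) (5,1) (5,2) (6,0) (6,1) (6,2)] -> total=7

Answer: .......
.#.....
.......
.......
.......
###....
###....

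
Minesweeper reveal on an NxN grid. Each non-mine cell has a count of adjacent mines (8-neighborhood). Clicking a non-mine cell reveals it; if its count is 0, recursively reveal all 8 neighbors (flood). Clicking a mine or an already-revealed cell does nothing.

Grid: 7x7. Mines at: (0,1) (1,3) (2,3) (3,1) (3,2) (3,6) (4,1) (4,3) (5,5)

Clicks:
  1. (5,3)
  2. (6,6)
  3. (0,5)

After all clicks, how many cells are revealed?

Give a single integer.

Click 1 (5,3) count=1: revealed 1 new [(5,3)] -> total=1
Click 2 (6,6) count=1: revealed 1 new [(6,6)] -> total=2
Click 3 (0,5) count=0: revealed 9 new [(0,4) (0,5) (0,6) (1,4) (1,5) (1,6) (2,4) (2,5) (2,6)] -> total=11

Answer: 11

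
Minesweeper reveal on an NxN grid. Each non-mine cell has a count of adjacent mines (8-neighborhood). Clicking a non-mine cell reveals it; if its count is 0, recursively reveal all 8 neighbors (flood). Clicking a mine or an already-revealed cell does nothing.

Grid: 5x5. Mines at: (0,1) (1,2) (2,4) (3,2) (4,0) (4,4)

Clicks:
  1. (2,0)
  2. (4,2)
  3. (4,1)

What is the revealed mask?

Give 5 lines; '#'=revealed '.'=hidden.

Answer: .....
##...
##...
##...
.##..

Derivation:
Click 1 (2,0) count=0: revealed 6 new [(1,0) (1,1) (2,0) (2,1) (3,0) (3,1)] -> total=6
Click 2 (4,2) count=1: revealed 1 new [(4,2)] -> total=7
Click 3 (4,1) count=2: revealed 1 new [(4,1)] -> total=8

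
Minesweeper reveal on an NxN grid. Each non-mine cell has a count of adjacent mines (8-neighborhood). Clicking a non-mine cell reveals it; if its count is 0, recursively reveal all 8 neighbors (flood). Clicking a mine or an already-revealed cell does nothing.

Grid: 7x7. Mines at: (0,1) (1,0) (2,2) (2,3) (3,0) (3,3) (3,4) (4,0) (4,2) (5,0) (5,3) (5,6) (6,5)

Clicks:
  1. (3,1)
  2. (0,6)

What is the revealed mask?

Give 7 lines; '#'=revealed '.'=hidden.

Click 1 (3,1) count=4: revealed 1 new [(3,1)] -> total=1
Click 2 (0,6) count=0: revealed 17 new [(0,2) (0,3) (0,4) (0,5) (0,6) (1,2) (1,3) (1,4) (1,5) (1,6) (2,4) (2,5) (2,6) (3,5) (3,6) (4,5) (4,6)] -> total=18

Answer: ..#####
..#####
....###
.#...##
.....##
.......
.......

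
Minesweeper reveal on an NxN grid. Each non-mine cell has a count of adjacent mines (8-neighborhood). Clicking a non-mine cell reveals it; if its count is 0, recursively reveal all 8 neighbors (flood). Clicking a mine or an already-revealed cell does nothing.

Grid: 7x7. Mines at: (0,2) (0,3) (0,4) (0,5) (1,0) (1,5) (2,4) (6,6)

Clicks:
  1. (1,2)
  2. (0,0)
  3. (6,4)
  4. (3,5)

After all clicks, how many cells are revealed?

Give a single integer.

Answer: 37

Derivation:
Click 1 (1,2) count=2: revealed 1 new [(1,2)] -> total=1
Click 2 (0,0) count=1: revealed 1 new [(0,0)] -> total=2
Click 3 (6,4) count=0: revealed 35 new [(1,1) (1,3) (2,0) (2,1) (2,2) (2,3) (2,5) (2,6) (3,0) (3,1) (3,2) (3,3) (3,4) (3,5) (3,6) (4,0) (4,1) (4,2) (4,3) (4,4) (4,5) (4,6) (5,0) (5,1) (5,2) (5,3) (5,4) (5,5) (5,6) (6,0) (6,1) (6,2) (6,3) (6,4) (6,5)] -> total=37
Click 4 (3,5) count=1: revealed 0 new [(none)] -> total=37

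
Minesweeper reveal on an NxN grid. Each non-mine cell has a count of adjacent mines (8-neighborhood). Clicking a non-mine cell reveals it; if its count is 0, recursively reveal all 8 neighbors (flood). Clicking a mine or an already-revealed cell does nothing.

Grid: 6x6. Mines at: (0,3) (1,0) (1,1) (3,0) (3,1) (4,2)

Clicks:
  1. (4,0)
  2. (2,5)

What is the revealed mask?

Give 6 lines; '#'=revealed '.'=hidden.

Click 1 (4,0) count=2: revealed 1 new [(4,0)] -> total=1
Click 2 (2,5) count=0: revealed 20 new [(0,4) (0,5) (1,2) (1,3) (1,4) (1,5) (2,2) (2,3) (2,4) (2,5) (3,2) (3,3) (3,4) (3,5) (4,3) (4,4) (4,5) (5,3) (5,4) (5,5)] -> total=21

Answer: ....##
..####
..####
..####
#..###
...###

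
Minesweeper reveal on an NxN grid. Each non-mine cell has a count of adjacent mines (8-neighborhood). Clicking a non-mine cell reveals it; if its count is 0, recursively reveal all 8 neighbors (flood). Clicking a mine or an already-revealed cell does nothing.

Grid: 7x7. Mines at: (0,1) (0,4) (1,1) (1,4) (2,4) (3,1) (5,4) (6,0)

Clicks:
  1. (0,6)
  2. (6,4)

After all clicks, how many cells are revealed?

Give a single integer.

Answer: 15

Derivation:
Click 1 (0,6) count=0: revealed 14 new [(0,5) (0,6) (1,5) (1,6) (2,5) (2,6) (3,5) (3,6) (4,5) (4,6) (5,5) (5,6) (6,5) (6,6)] -> total=14
Click 2 (6,4) count=1: revealed 1 new [(6,4)] -> total=15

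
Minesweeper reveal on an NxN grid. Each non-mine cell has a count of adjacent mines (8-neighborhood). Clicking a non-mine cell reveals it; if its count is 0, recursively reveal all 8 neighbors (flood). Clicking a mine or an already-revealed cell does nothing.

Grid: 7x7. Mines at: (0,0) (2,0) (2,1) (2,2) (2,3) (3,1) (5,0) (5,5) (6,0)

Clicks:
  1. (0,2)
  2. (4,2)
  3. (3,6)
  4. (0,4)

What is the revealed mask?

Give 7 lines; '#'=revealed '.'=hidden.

Answer: .######
.######
....###
....###
..#.###
.......
.......

Derivation:
Click 1 (0,2) count=0: revealed 21 new [(0,1) (0,2) (0,3) (0,4) (0,5) (0,6) (1,1) (1,2) (1,3) (1,4) (1,5) (1,6) (2,4) (2,5) (2,6) (3,4) (3,5) (3,6) (4,4) (4,5) (4,6)] -> total=21
Click 2 (4,2) count=1: revealed 1 new [(4,2)] -> total=22
Click 3 (3,6) count=0: revealed 0 new [(none)] -> total=22
Click 4 (0,4) count=0: revealed 0 new [(none)] -> total=22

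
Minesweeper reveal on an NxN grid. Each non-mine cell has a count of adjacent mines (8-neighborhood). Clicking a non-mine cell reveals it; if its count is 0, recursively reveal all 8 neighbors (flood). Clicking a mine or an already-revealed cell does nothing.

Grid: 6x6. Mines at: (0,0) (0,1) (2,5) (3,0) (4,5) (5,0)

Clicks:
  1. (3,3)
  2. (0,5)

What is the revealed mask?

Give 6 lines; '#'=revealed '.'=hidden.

Click 1 (3,3) count=0: revealed 25 new [(0,2) (0,3) (0,4) (0,5) (1,1) (1,2) (1,3) (1,4) (1,5) (2,1) (2,2) (2,3) (2,4) (3,1) (3,2) (3,3) (3,4) (4,1) (4,2) (4,3) (4,4) (5,1) (5,2) (5,3) (5,4)] -> total=25
Click 2 (0,5) count=0: revealed 0 new [(none)] -> total=25

Answer: ..####
.#####
.####.
.####.
.####.
.####.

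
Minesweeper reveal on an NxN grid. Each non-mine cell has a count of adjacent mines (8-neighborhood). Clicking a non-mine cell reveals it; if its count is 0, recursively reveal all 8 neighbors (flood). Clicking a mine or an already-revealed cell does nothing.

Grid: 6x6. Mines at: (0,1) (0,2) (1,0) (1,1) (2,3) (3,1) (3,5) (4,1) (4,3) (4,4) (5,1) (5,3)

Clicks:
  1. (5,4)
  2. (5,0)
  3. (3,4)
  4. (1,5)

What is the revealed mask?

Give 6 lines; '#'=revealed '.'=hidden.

Click 1 (5,4) count=3: revealed 1 new [(5,4)] -> total=1
Click 2 (5,0) count=2: revealed 1 new [(5,0)] -> total=2
Click 3 (3,4) count=4: revealed 1 new [(3,4)] -> total=3
Click 4 (1,5) count=0: revealed 8 new [(0,3) (0,4) (0,5) (1,3) (1,4) (1,5) (2,4) (2,5)] -> total=11

Answer: ...###
...###
....##
....#.
......
#...#.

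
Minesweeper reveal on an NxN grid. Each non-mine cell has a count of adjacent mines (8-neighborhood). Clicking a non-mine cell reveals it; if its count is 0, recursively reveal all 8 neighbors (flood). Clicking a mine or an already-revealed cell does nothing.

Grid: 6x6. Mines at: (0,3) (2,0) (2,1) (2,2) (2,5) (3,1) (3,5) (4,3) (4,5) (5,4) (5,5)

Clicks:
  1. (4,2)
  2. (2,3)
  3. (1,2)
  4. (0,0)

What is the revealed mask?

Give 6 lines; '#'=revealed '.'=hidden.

Answer: ###...
###...
...#..
......
..#...
......

Derivation:
Click 1 (4,2) count=2: revealed 1 new [(4,2)] -> total=1
Click 2 (2,3) count=1: revealed 1 new [(2,3)] -> total=2
Click 3 (1,2) count=3: revealed 1 new [(1,2)] -> total=3
Click 4 (0,0) count=0: revealed 5 new [(0,0) (0,1) (0,2) (1,0) (1,1)] -> total=8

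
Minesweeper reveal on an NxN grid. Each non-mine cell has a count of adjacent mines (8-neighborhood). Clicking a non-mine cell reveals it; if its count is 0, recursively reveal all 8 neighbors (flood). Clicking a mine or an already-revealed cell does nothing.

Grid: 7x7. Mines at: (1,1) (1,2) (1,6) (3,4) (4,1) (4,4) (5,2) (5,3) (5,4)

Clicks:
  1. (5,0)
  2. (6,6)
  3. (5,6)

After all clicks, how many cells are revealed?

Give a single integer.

Answer: 11

Derivation:
Click 1 (5,0) count=1: revealed 1 new [(5,0)] -> total=1
Click 2 (6,6) count=0: revealed 10 new [(2,5) (2,6) (3,5) (3,6) (4,5) (4,6) (5,5) (5,6) (6,5) (6,6)] -> total=11
Click 3 (5,6) count=0: revealed 0 new [(none)] -> total=11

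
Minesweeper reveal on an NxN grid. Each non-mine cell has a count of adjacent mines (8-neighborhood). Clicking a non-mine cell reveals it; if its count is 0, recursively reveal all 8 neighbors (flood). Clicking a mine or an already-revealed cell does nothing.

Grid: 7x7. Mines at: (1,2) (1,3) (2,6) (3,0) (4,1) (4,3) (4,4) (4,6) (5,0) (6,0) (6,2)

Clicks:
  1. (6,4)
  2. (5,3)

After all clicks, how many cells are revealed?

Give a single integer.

Click 1 (6,4) count=0: revealed 8 new [(5,3) (5,4) (5,5) (5,6) (6,3) (6,4) (6,5) (6,6)] -> total=8
Click 2 (5,3) count=3: revealed 0 new [(none)] -> total=8

Answer: 8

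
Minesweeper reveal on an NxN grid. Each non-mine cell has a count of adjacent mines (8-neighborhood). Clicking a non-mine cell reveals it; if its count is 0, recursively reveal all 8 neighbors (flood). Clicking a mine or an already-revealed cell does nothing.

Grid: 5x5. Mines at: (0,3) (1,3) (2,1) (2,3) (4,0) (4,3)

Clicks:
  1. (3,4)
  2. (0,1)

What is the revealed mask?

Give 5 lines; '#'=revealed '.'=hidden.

Answer: ###..
###..
.....
....#
.....

Derivation:
Click 1 (3,4) count=2: revealed 1 new [(3,4)] -> total=1
Click 2 (0,1) count=0: revealed 6 new [(0,0) (0,1) (0,2) (1,0) (1,1) (1,2)] -> total=7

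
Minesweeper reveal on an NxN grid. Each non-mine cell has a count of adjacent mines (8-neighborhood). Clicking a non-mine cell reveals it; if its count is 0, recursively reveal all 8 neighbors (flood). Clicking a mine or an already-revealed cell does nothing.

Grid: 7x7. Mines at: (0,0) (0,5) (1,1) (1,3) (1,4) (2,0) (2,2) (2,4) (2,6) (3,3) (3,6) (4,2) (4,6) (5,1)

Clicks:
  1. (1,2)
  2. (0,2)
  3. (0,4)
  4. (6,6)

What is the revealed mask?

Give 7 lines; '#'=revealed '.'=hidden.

Answer: ..#.#..
..#....
.......
.......
...###.
..#####
..#####

Derivation:
Click 1 (1,2) count=3: revealed 1 new [(1,2)] -> total=1
Click 2 (0,2) count=2: revealed 1 new [(0,2)] -> total=2
Click 3 (0,4) count=3: revealed 1 new [(0,4)] -> total=3
Click 4 (6,6) count=0: revealed 13 new [(4,3) (4,4) (4,5) (5,2) (5,3) (5,4) (5,5) (5,6) (6,2) (6,3) (6,4) (6,5) (6,6)] -> total=16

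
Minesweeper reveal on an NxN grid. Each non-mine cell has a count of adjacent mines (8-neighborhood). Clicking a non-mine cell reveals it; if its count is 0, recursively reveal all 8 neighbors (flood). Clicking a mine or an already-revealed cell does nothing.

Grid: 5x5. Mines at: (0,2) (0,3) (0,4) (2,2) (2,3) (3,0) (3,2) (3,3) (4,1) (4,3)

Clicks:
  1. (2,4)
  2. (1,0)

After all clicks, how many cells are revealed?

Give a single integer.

Click 1 (2,4) count=2: revealed 1 new [(2,4)] -> total=1
Click 2 (1,0) count=0: revealed 6 new [(0,0) (0,1) (1,0) (1,1) (2,0) (2,1)] -> total=7

Answer: 7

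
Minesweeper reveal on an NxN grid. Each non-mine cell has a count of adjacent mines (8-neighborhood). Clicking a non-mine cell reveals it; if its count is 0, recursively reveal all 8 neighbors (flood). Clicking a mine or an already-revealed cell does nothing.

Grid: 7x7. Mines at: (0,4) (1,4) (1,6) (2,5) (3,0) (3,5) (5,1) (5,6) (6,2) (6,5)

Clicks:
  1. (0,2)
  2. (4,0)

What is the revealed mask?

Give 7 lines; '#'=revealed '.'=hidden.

Answer: ####...
####...
#####..
.####..
#####..
..###..
.......

Derivation:
Click 1 (0,2) count=0: revealed 24 new [(0,0) (0,1) (0,2) (0,3) (1,0) (1,1) (1,2) (1,3) (2,0) (2,1) (2,2) (2,3) (2,4) (3,1) (3,2) (3,3) (3,4) (4,1) (4,2) (4,3) (4,4) (5,2) (5,3) (5,4)] -> total=24
Click 2 (4,0) count=2: revealed 1 new [(4,0)] -> total=25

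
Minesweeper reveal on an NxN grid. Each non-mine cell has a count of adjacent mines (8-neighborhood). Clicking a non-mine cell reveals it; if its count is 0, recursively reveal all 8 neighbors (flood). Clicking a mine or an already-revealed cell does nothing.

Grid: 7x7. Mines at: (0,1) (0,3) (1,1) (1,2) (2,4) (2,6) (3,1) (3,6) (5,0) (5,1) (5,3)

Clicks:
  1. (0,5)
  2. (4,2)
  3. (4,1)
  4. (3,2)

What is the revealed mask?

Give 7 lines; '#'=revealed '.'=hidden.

Click 1 (0,5) count=0: revealed 6 new [(0,4) (0,5) (0,6) (1,4) (1,5) (1,6)] -> total=6
Click 2 (4,2) count=3: revealed 1 new [(4,2)] -> total=7
Click 3 (4,1) count=3: revealed 1 new [(4,1)] -> total=8
Click 4 (3,2) count=1: revealed 1 new [(3,2)] -> total=9

Answer: ....###
....###
.......
..#....
.##....
.......
.......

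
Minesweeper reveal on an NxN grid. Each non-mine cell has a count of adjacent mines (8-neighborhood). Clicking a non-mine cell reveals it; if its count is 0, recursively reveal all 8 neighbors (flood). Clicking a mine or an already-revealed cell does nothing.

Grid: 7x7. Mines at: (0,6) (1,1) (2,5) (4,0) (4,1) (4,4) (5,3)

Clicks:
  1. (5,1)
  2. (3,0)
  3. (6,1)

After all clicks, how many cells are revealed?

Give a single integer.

Answer: 7

Derivation:
Click 1 (5,1) count=2: revealed 1 new [(5,1)] -> total=1
Click 2 (3,0) count=2: revealed 1 new [(3,0)] -> total=2
Click 3 (6,1) count=0: revealed 5 new [(5,0) (5,2) (6,0) (6,1) (6,2)] -> total=7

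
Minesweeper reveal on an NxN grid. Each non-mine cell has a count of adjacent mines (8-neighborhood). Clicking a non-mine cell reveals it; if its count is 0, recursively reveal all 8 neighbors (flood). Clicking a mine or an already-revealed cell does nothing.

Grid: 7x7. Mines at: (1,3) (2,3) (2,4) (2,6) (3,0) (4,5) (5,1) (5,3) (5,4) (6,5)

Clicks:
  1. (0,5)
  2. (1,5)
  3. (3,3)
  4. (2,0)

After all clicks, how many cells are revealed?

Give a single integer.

Click 1 (0,5) count=0: revealed 6 new [(0,4) (0,5) (0,6) (1,4) (1,5) (1,6)] -> total=6
Click 2 (1,5) count=2: revealed 0 new [(none)] -> total=6
Click 3 (3,3) count=2: revealed 1 new [(3,3)] -> total=7
Click 4 (2,0) count=1: revealed 1 new [(2,0)] -> total=8

Answer: 8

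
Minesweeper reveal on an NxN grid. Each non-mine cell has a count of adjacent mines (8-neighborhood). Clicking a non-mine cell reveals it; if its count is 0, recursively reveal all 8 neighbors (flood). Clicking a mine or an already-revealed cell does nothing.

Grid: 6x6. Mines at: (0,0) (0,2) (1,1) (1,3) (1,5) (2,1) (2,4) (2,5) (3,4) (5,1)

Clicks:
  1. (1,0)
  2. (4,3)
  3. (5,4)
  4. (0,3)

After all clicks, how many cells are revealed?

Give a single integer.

Click 1 (1,0) count=3: revealed 1 new [(1,0)] -> total=1
Click 2 (4,3) count=1: revealed 1 new [(4,3)] -> total=2
Click 3 (5,4) count=0: revealed 7 new [(4,2) (4,4) (4,5) (5,2) (5,3) (5,4) (5,5)] -> total=9
Click 4 (0,3) count=2: revealed 1 new [(0,3)] -> total=10

Answer: 10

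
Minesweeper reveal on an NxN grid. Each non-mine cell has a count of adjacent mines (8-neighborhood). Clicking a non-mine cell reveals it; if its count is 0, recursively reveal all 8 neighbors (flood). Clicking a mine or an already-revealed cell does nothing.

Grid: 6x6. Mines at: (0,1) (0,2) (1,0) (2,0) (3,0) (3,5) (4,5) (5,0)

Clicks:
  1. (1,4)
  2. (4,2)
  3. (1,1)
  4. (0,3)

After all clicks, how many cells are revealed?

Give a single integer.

Answer: 25

Derivation:
Click 1 (1,4) count=0: revealed 25 new [(0,3) (0,4) (0,5) (1,1) (1,2) (1,3) (1,4) (1,5) (2,1) (2,2) (2,3) (2,4) (2,5) (3,1) (3,2) (3,3) (3,4) (4,1) (4,2) (4,3) (4,4) (5,1) (5,2) (5,3) (5,4)] -> total=25
Click 2 (4,2) count=0: revealed 0 new [(none)] -> total=25
Click 3 (1,1) count=4: revealed 0 new [(none)] -> total=25
Click 4 (0,3) count=1: revealed 0 new [(none)] -> total=25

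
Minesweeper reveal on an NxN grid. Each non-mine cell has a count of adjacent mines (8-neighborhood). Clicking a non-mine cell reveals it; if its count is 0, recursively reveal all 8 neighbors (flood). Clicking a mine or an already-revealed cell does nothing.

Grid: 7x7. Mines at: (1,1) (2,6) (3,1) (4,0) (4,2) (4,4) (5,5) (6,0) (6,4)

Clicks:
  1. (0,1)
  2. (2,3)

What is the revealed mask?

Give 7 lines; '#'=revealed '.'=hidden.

Click 1 (0,1) count=1: revealed 1 new [(0,1)] -> total=1
Click 2 (2,3) count=0: revealed 18 new [(0,2) (0,3) (0,4) (0,5) (0,6) (1,2) (1,3) (1,4) (1,5) (1,6) (2,2) (2,3) (2,4) (2,5) (3,2) (3,3) (3,4) (3,5)] -> total=19

Answer: .######
..#####
..####.
..####.
.......
.......
.......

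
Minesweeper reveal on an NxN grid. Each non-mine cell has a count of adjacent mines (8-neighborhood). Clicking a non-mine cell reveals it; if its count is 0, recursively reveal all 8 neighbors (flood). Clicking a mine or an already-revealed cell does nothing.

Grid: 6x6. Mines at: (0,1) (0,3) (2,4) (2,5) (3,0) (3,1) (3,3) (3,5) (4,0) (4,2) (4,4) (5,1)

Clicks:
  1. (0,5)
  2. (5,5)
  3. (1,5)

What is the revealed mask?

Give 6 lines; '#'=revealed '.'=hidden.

Click 1 (0,5) count=0: revealed 4 new [(0,4) (0,5) (1,4) (1,5)] -> total=4
Click 2 (5,5) count=1: revealed 1 new [(5,5)] -> total=5
Click 3 (1,5) count=2: revealed 0 new [(none)] -> total=5

Answer: ....##
....##
......
......
......
.....#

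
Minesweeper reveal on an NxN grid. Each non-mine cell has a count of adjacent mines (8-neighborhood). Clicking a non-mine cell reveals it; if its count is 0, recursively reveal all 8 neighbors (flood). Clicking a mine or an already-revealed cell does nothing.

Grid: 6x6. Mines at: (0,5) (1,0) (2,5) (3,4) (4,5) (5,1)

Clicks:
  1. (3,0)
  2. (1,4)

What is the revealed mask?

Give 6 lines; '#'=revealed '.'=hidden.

Answer: .####.
.####.
#####.
####..
####..
......

Derivation:
Click 1 (3,0) count=0: revealed 21 new [(0,1) (0,2) (0,3) (0,4) (1,1) (1,2) (1,3) (1,4) (2,0) (2,1) (2,2) (2,3) (2,4) (3,0) (3,1) (3,2) (3,3) (4,0) (4,1) (4,2) (4,3)] -> total=21
Click 2 (1,4) count=2: revealed 0 new [(none)] -> total=21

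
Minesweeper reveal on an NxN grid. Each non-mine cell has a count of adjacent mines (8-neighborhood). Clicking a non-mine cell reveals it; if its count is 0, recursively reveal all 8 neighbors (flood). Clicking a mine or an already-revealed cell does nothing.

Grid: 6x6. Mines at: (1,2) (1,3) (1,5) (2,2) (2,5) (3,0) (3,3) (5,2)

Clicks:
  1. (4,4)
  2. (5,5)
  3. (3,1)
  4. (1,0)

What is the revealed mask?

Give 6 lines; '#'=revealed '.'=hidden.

Click 1 (4,4) count=1: revealed 1 new [(4,4)] -> total=1
Click 2 (5,5) count=0: revealed 7 new [(3,4) (3,5) (4,3) (4,5) (5,3) (5,4) (5,5)] -> total=8
Click 3 (3,1) count=2: revealed 1 new [(3,1)] -> total=9
Click 4 (1,0) count=0: revealed 6 new [(0,0) (0,1) (1,0) (1,1) (2,0) (2,1)] -> total=15

Answer: ##....
##....
##....
.#..##
...###
...###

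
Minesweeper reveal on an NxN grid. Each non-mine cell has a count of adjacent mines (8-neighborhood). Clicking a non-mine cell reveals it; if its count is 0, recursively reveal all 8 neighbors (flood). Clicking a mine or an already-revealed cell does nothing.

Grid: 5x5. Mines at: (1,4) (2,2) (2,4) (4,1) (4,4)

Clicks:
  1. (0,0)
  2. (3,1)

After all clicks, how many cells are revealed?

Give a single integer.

Click 1 (0,0) count=0: revealed 12 new [(0,0) (0,1) (0,2) (0,3) (1,0) (1,1) (1,2) (1,3) (2,0) (2,1) (3,0) (3,1)] -> total=12
Click 2 (3,1) count=2: revealed 0 new [(none)] -> total=12

Answer: 12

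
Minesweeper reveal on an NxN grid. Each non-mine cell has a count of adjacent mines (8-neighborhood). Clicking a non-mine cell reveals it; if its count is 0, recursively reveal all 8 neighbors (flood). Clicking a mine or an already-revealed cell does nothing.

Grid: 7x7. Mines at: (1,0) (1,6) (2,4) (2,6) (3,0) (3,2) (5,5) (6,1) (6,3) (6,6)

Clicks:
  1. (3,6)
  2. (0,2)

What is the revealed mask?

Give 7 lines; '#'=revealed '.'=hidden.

Click 1 (3,6) count=1: revealed 1 new [(3,6)] -> total=1
Click 2 (0,2) count=0: revealed 13 new [(0,1) (0,2) (0,3) (0,4) (0,5) (1,1) (1,2) (1,3) (1,4) (1,5) (2,1) (2,2) (2,3)] -> total=14

Answer: .#####.
.#####.
.###...
......#
.......
.......
.......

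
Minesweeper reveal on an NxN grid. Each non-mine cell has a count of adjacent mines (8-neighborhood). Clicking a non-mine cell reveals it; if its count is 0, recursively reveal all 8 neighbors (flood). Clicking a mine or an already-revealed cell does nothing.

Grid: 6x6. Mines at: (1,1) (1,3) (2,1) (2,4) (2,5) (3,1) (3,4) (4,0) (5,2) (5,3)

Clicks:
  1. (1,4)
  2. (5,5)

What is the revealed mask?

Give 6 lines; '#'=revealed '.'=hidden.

Click 1 (1,4) count=3: revealed 1 new [(1,4)] -> total=1
Click 2 (5,5) count=0: revealed 4 new [(4,4) (4,5) (5,4) (5,5)] -> total=5

Answer: ......
....#.
......
......
....##
....##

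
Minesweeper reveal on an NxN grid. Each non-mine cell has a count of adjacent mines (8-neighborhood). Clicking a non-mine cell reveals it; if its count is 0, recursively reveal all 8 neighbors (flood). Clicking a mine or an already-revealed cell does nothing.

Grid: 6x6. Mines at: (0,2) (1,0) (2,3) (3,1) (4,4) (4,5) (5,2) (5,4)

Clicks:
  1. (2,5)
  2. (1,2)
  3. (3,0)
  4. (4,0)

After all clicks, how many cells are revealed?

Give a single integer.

Click 1 (2,5) count=0: revealed 10 new [(0,3) (0,4) (0,5) (1,3) (1,4) (1,5) (2,4) (2,5) (3,4) (3,5)] -> total=10
Click 2 (1,2) count=2: revealed 1 new [(1,2)] -> total=11
Click 3 (3,0) count=1: revealed 1 new [(3,0)] -> total=12
Click 4 (4,0) count=1: revealed 1 new [(4,0)] -> total=13

Answer: 13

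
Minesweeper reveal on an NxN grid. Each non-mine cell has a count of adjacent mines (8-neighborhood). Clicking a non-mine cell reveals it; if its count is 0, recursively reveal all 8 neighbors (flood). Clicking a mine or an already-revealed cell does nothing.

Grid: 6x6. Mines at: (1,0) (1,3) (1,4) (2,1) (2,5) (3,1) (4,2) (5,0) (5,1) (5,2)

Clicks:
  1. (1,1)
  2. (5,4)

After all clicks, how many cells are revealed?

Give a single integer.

Answer: 10

Derivation:
Click 1 (1,1) count=2: revealed 1 new [(1,1)] -> total=1
Click 2 (5,4) count=0: revealed 9 new [(3,3) (3,4) (3,5) (4,3) (4,4) (4,5) (5,3) (5,4) (5,5)] -> total=10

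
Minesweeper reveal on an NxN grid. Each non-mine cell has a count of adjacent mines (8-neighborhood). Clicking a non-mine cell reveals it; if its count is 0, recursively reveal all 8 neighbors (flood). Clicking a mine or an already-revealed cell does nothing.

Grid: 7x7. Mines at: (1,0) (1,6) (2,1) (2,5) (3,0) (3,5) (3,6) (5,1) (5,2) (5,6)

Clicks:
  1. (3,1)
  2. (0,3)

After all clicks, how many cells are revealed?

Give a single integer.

Click 1 (3,1) count=2: revealed 1 new [(3,1)] -> total=1
Click 2 (0,3) count=0: revealed 19 new [(0,1) (0,2) (0,3) (0,4) (0,5) (1,1) (1,2) (1,3) (1,4) (1,5) (2,2) (2,3) (2,4) (3,2) (3,3) (3,4) (4,2) (4,3) (4,4)] -> total=20

Answer: 20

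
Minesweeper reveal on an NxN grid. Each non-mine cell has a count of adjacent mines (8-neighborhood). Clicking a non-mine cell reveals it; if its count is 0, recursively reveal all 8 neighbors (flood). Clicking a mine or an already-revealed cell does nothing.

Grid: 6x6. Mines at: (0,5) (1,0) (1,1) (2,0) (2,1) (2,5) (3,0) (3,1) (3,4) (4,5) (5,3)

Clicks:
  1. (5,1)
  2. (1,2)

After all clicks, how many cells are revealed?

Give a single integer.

Click 1 (5,1) count=0: revealed 6 new [(4,0) (4,1) (4,2) (5,0) (5,1) (5,2)] -> total=6
Click 2 (1,2) count=2: revealed 1 new [(1,2)] -> total=7

Answer: 7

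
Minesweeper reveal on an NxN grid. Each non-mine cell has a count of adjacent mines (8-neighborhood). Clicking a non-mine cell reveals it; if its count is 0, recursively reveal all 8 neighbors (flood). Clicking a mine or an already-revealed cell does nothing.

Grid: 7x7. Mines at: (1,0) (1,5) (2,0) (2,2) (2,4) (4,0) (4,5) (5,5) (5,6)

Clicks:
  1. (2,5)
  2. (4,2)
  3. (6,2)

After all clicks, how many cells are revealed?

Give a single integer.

Answer: 19

Derivation:
Click 1 (2,5) count=2: revealed 1 new [(2,5)] -> total=1
Click 2 (4,2) count=0: revealed 18 new [(3,1) (3,2) (3,3) (3,4) (4,1) (4,2) (4,3) (4,4) (5,0) (5,1) (5,2) (5,3) (5,4) (6,0) (6,1) (6,2) (6,3) (6,4)] -> total=19
Click 3 (6,2) count=0: revealed 0 new [(none)] -> total=19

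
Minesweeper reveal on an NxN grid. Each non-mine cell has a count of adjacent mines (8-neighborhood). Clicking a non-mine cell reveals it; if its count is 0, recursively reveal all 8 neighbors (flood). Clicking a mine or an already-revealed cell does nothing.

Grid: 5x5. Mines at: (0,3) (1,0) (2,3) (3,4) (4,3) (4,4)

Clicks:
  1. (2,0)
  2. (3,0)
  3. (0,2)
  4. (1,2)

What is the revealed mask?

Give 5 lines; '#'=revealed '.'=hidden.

Click 1 (2,0) count=1: revealed 1 new [(2,0)] -> total=1
Click 2 (3,0) count=0: revealed 8 new [(2,1) (2,2) (3,0) (3,1) (3,2) (4,0) (4,1) (4,2)] -> total=9
Click 3 (0,2) count=1: revealed 1 new [(0,2)] -> total=10
Click 4 (1,2) count=2: revealed 1 new [(1,2)] -> total=11

Answer: ..#..
..#..
###..
###..
###..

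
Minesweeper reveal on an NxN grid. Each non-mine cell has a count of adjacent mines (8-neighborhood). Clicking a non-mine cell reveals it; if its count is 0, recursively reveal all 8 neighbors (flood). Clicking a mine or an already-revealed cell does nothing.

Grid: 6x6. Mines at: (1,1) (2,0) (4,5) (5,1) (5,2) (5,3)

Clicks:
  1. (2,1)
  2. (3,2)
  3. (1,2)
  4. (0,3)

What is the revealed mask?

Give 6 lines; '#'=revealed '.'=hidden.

Click 1 (2,1) count=2: revealed 1 new [(2,1)] -> total=1
Click 2 (3,2) count=0: revealed 21 new [(0,2) (0,3) (0,4) (0,5) (1,2) (1,3) (1,4) (1,5) (2,2) (2,3) (2,4) (2,5) (3,1) (3,2) (3,3) (3,4) (3,5) (4,1) (4,2) (4,3) (4,4)] -> total=22
Click 3 (1,2) count=1: revealed 0 new [(none)] -> total=22
Click 4 (0,3) count=0: revealed 0 new [(none)] -> total=22

Answer: ..####
..####
.#####
.#####
.####.
......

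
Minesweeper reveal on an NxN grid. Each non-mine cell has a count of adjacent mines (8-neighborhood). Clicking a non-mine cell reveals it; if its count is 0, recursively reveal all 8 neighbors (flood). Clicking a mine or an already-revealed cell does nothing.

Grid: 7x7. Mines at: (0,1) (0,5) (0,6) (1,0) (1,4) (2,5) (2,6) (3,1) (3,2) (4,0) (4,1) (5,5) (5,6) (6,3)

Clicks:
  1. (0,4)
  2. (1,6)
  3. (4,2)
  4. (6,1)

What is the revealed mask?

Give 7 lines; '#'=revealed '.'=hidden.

Answer: ....#..
......#
.......
.......
..#....
###....
###....

Derivation:
Click 1 (0,4) count=2: revealed 1 new [(0,4)] -> total=1
Click 2 (1,6) count=4: revealed 1 new [(1,6)] -> total=2
Click 3 (4,2) count=3: revealed 1 new [(4,2)] -> total=3
Click 4 (6,1) count=0: revealed 6 new [(5,0) (5,1) (5,2) (6,0) (6,1) (6,2)] -> total=9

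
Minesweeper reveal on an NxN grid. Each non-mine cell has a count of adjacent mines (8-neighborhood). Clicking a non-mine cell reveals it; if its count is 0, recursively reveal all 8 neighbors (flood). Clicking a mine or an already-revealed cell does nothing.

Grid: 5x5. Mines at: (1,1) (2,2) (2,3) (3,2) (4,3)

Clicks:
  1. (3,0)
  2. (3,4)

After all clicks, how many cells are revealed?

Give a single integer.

Click 1 (3,0) count=0: revealed 6 new [(2,0) (2,1) (3,0) (3,1) (4,0) (4,1)] -> total=6
Click 2 (3,4) count=2: revealed 1 new [(3,4)] -> total=7

Answer: 7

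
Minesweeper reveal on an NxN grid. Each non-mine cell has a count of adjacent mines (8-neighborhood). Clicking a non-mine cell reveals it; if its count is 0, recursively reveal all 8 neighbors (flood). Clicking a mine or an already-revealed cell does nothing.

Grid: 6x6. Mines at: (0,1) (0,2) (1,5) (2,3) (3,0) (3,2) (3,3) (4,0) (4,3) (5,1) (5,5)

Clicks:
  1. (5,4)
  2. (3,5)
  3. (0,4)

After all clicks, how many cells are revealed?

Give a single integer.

Click 1 (5,4) count=2: revealed 1 new [(5,4)] -> total=1
Click 2 (3,5) count=0: revealed 6 new [(2,4) (2,5) (3,4) (3,5) (4,4) (4,5)] -> total=7
Click 3 (0,4) count=1: revealed 1 new [(0,4)] -> total=8

Answer: 8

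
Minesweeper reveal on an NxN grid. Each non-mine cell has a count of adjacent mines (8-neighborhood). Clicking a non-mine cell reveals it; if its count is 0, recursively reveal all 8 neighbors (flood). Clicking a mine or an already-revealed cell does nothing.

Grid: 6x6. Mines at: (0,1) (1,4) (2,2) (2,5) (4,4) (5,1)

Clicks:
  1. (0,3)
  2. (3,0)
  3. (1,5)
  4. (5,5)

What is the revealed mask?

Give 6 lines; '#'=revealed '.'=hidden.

Answer: ...#..
##...#
##....
##....
##....
.....#

Derivation:
Click 1 (0,3) count=1: revealed 1 new [(0,3)] -> total=1
Click 2 (3,0) count=0: revealed 8 new [(1,0) (1,1) (2,0) (2,1) (3,0) (3,1) (4,0) (4,1)] -> total=9
Click 3 (1,5) count=2: revealed 1 new [(1,5)] -> total=10
Click 4 (5,5) count=1: revealed 1 new [(5,5)] -> total=11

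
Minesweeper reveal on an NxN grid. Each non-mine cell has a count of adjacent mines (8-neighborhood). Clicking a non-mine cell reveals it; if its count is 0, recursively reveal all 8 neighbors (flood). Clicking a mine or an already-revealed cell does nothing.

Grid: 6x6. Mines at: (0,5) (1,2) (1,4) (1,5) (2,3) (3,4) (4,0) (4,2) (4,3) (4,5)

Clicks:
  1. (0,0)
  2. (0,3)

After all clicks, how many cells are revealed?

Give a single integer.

Answer: 9

Derivation:
Click 1 (0,0) count=0: revealed 8 new [(0,0) (0,1) (1,0) (1,1) (2,0) (2,1) (3,0) (3,1)] -> total=8
Click 2 (0,3) count=2: revealed 1 new [(0,3)] -> total=9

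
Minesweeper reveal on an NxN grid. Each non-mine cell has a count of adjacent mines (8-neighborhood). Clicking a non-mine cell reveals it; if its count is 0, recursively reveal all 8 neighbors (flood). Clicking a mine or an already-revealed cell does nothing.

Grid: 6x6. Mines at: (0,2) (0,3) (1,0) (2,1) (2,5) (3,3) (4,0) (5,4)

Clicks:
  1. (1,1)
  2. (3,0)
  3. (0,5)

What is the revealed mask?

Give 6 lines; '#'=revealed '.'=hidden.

Answer: ....##
.#..##
......
#.....
......
......

Derivation:
Click 1 (1,1) count=3: revealed 1 new [(1,1)] -> total=1
Click 2 (3,0) count=2: revealed 1 new [(3,0)] -> total=2
Click 3 (0,5) count=0: revealed 4 new [(0,4) (0,5) (1,4) (1,5)] -> total=6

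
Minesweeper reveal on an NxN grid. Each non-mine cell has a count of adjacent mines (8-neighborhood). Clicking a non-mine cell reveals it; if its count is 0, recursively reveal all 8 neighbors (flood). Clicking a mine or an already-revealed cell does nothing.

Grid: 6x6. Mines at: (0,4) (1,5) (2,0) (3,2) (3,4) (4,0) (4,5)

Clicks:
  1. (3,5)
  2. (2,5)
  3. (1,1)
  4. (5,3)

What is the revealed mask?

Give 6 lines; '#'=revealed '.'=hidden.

Click 1 (3,5) count=2: revealed 1 new [(3,5)] -> total=1
Click 2 (2,5) count=2: revealed 1 new [(2,5)] -> total=2
Click 3 (1,1) count=1: revealed 1 new [(1,1)] -> total=3
Click 4 (5,3) count=0: revealed 8 new [(4,1) (4,2) (4,3) (4,4) (5,1) (5,2) (5,3) (5,4)] -> total=11

Answer: ......
.#....
.....#
.....#
.####.
.####.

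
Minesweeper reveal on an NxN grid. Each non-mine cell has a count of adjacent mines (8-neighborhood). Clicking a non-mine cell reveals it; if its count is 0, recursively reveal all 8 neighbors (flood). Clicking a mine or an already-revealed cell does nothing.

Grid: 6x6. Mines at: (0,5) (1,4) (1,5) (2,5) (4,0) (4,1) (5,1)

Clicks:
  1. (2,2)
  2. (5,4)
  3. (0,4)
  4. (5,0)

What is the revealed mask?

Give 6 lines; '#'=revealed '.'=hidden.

Answer: #####.
####..
#####.
######
..####
#.####

Derivation:
Click 1 (2,2) count=0: revealed 27 new [(0,0) (0,1) (0,2) (0,3) (1,0) (1,1) (1,2) (1,3) (2,0) (2,1) (2,2) (2,3) (2,4) (3,0) (3,1) (3,2) (3,3) (3,4) (3,5) (4,2) (4,3) (4,4) (4,5) (5,2) (5,3) (5,4) (5,5)] -> total=27
Click 2 (5,4) count=0: revealed 0 new [(none)] -> total=27
Click 3 (0,4) count=3: revealed 1 new [(0,4)] -> total=28
Click 4 (5,0) count=3: revealed 1 new [(5,0)] -> total=29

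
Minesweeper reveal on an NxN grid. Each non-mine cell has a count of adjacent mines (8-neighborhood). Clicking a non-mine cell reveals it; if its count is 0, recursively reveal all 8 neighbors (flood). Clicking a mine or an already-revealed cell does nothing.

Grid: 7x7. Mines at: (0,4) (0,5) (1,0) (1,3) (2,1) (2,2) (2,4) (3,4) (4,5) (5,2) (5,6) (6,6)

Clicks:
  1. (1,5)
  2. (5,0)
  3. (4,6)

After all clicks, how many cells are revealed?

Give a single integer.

Click 1 (1,5) count=3: revealed 1 new [(1,5)] -> total=1
Click 2 (5,0) count=0: revealed 8 new [(3,0) (3,1) (4,0) (4,1) (5,0) (5,1) (6,0) (6,1)] -> total=9
Click 3 (4,6) count=2: revealed 1 new [(4,6)] -> total=10

Answer: 10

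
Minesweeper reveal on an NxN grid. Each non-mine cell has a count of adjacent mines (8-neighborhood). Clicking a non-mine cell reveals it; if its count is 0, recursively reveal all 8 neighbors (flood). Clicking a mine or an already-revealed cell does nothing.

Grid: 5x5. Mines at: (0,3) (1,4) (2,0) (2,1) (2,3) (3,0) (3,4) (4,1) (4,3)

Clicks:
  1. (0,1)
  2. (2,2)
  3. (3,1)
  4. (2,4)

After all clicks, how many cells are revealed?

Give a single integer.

Answer: 9

Derivation:
Click 1 (0,1) count=0: revealed 6 new [(0,0) (0,1) (0,2) (1,0) (1,1) (1,2)] -> total=6
Click 2 (2,2) count=2: revealed 1 new [(2,2)] -> total=7
Click 3 (3,1) count=4: revealed 1 new [(3,1)] -> total=8
Click 4 (2,4) count=3: revealed 1 new [(2,4)] -> total=9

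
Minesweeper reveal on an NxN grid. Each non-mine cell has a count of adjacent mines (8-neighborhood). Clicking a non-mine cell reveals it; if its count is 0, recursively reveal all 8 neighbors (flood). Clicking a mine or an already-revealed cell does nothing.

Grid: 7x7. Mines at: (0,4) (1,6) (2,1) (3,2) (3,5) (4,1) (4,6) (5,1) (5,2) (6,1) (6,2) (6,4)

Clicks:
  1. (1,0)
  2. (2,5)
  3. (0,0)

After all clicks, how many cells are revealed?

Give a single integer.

Answer: 9

Derivation:
Click 1 (1,0) count=1: revealed 1 new [(1,0)] -> total=1
Click 2 (2,5) count=2: revealed 1 new [(2,5)] -> total=2
Click 3 (0,0) count=0: revealed 7 new [(0,0) (0,1) (0,2) (0,3) (1,1) (1,2) (1,3)] -> total=9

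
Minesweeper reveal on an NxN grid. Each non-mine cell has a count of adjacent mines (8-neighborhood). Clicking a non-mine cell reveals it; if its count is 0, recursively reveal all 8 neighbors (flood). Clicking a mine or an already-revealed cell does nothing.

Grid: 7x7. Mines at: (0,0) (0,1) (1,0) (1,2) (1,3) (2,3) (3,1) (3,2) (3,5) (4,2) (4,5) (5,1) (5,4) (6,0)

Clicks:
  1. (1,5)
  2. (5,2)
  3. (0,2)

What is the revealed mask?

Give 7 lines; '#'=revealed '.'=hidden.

Answer: ..#.###
....###
....###
.......
.......
..#....
.......

Derivation:
Click 1 (1,5) count=0: revealed 9 new [(0,4) (0,5) (0,6) (1,4) (1,5) (1,6) (2,4) (2,5) (2,6)] -> total=9
Click 2 (5,2) count=2: revealed 1 new [(5,2)] -> total=10
Click 3 (0,2) count=3: revealed 1 new [(0,2)] -> total=11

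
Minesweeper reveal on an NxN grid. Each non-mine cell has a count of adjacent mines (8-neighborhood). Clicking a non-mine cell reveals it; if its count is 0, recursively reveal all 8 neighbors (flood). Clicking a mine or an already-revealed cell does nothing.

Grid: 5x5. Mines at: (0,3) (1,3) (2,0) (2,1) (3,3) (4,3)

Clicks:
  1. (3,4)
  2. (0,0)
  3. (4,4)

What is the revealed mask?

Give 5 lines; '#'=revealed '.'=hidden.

Answer: ###..
###..
.....
....#
....#

Derivation:
Click 1 (3,4) count=2: revealed 1 new [(3,4)] -> total=1
Click 2 (0,0) count=0: revealed 6 new [(0,0) (0,1) (0,2) (1,0) (1,1) (1,2)] -> total=7
Click 3 (4,4) count=2: revealed 1 new [(4,4)] -> total=8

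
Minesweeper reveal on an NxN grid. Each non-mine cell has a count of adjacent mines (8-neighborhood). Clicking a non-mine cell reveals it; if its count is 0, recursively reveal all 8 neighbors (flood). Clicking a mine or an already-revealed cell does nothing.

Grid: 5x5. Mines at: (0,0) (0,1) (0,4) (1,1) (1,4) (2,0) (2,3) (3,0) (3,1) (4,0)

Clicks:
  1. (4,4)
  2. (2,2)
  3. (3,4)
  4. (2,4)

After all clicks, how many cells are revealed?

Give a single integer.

Click 1 (4,4) count=0: revealed 6 new [(3,2) (3,3) (3,4) (4,2) (4,3) (4,4)] -> total=6
Click 2 (2,2) count=3: revealed 1 new [(2,2)] -> total=7
Click 3 (3,4) count=1: revealed 0 new [(none)] -> total=7
Click 4 (2,4) count=2: revealed 1 new [(2,4)] -> total=8

Answer: 8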